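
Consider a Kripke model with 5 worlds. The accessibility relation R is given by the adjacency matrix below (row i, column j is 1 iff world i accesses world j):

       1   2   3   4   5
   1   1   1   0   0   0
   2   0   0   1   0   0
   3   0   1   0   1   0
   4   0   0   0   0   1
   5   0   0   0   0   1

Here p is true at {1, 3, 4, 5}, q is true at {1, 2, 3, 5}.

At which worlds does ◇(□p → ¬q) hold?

{1, 2, 3}

1: successors {1, 2}; □p → ¬q there: 1:T, 2:F. ✓
2: successors {3}; □p → ¬q there: 3:T. ✓
3: successors {2, 4}; □p → ¬q there: 2:F, 4:T. ✓
4: successors {5}; □p → ¬q there: 5:F. ✗
5: successors {5}; □p → ¬q there: 5:F. ✗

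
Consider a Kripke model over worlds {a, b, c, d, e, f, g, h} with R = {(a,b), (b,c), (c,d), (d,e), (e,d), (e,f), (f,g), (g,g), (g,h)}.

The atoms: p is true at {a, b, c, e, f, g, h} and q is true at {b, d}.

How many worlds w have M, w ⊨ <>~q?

a: successors {b}; ~q there: b:F. ✗
b: successors {c}; ~q there: c:T. ✓
c: successors {d}; ~q there: d:F. ✗
d: successors {e}; ~q there: e:T. ✓
e: successors {d, f}; ~q there: d:F, f:T. ✓
f: successors {g}; ~q there: g:T. ✓
g: successors {g, h}; ~q there: g:T, h:T. ✓
h: no successors, so <>~q fails. ✗
Satisfying worlds: {b, d, e, f, g}.

5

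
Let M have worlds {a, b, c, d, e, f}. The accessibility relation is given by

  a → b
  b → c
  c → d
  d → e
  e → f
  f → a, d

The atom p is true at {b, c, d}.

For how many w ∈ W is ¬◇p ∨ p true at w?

a: ¬◇p is F, p is F. ✗
b: ¬◇p is F, p is T. ✓
c: ¬◇p is F, p is T. ✓
d: ¬◇p is T, p is T. ✓
e: ¬◇p is T, p is F. ✓
f: ¬◇p is F, p is F. ✗
Satisfying worlds: {b, c, d, e}.

4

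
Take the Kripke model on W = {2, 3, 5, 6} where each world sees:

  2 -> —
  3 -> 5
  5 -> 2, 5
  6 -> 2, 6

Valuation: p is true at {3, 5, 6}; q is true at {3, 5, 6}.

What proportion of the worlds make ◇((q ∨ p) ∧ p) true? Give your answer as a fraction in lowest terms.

2: no successors, so ◇((q ∨ p) ∧ p) fails. ✗
3: successors {5}; (q ∨ p) ∧ p there: 5:T. ✓
5: successors {2, 5}; (q ∨ p) ∧ p there: 2:F, 5:T. ✓
6: successors {2, 6}; (q ∨ p) ∧ p there: 2:F, 6:T. ✓
That's 3 of 4 worlds, so 3/4.

3/4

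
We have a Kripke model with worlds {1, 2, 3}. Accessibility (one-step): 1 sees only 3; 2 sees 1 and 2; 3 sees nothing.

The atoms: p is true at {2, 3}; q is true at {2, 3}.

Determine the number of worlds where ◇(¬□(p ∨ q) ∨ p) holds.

1: successors {3}; ¬□(p ∨ q) ∨ p there: 3:T. ✓
2: successors {1, 2}; ¬□(p ∨ q) ∨ p there: 1:F, 2:T. ✓
3: no successors, so ◇(¬□(p ∨ q) ∨ p) fails. ✗
Satisfying worlds: {1, 2}.

2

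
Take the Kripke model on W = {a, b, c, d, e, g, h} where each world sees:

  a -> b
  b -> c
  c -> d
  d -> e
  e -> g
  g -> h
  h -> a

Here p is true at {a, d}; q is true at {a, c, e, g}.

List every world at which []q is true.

{b, d, e, h}

a: successors {b}; q there: b:F. ✗
b: successors {c}; q there: c:T. ✓
c: successors {d}; q there: d:F. ✗
d: successors {e}; q there: e:T. ✓
e: successors {g}; q there: g:T. ✓
g: successors {h}; q there: h:F. ✗
h: successors {a}; q there: a:T. ✓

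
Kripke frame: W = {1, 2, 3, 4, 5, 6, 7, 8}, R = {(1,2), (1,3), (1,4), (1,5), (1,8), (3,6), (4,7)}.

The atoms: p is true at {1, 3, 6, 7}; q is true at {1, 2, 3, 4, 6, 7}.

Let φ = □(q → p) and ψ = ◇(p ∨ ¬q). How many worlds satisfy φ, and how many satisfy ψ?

For □(q → p):
1: successors {2, 3, 4, 5, 8}; q → p there: 2:F, 3:T, 4:F, 5:T, 8:T. ✗
2: no successors, so □(q → p) holds vacuously. ✓
3: successors {6}; q → p there: 6:T. ✓
4: successors {7}; q → p there: 7:T. ✓
5: no successors, so □(q → p) holds vacuously. ✓
6: no successors, so □(q → p) holds vacuously. ✓
7: no successors, so □(q → p) holds vacuously. ✓
8: no successors, so □(q → p) holds vacuously. ✓
— 7 worlds.
For ◇(p ∨ ¬q):
1: successors {2, 3, 4, 5, 8}; p ∨ ¬q there: 2:F, 3:T, 4:F, 5:T, 8:T. ✓
2: no successors, so ◇(p ∨ ¬q) fails. ✗
3: successors {6}; p ∨ ¬q there: 6:T. ✓
4: successors {7}; p ∨ ¬q there: 7:T. ✓
5: no successors, so ◇(p ∨ ¬q) fails. ✗
6: no successors, so ◇(p ∨ ¬q) fails. ✗
7: no successors, so ◇(p ∨ ¬q) fails. ✗
8: no successors, so ◇(p ∨ ¬q) fails. ✗
— 3 worlds.

7 and 3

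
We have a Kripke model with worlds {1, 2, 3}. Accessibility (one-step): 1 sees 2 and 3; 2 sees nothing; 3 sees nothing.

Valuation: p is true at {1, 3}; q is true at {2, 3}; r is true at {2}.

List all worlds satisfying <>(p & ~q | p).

1: successors {2, 3}; p & ~q | p there: 2:F, 3:T. ✓
2: no successors, so <>(p & ~q | p) fails. ✗
3: no successors, so <>(p & ~q | p) fails. ✗

{1}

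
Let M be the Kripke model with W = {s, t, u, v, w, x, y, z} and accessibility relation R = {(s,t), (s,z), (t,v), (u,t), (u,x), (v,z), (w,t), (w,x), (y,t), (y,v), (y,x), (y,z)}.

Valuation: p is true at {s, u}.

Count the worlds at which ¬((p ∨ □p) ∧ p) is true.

6

s: (p ∨ □p) ∧ p is T. ✗
t: (p ∨ □p) ∧ p is F. ✓
u: (p ∨ □p) ∧ p is T. ✗
v: (p ∨ □p) ∧ p is F. ✓
w: (p ∨ □p) ∧ p is F. ✓
x: (p ∨ □p) ∧ p is F. ✓
y: (p ∨ □p) ∧ p is F. ✓
z: (p ∨ □p) ∧ p is F. ✓
Satisfying worlds: {t, v, w, x, y, z}.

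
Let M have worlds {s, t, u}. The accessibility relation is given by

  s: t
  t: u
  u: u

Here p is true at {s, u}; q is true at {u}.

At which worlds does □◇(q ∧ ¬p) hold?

s: successors {t}; ◇(q ∧ ¬p) there: t:F. ✗
t: successors {u}; ◇(q ∧ ¬p) there: u:F. ✗
u: successors {u}; ◇(q ∧ ¬p) there: u:F. ✗

∅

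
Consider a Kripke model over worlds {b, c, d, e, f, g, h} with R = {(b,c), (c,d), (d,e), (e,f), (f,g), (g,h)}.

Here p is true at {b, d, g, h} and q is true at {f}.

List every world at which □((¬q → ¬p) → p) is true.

{c, f, g, h}

b: successors {c}; (¬q → ¬p) → p there: c:F. ✗
c: successors {d}; (¬q → ¬p) → p there: d:T. ✓
d: successors {e}; (¬q → ¬p) → p there: e:F. ✗
e: successors {f}; (¬q → ¬p) → p there: f:F. ✗
f: successors {g}; (¬q → ¬p) → p there: g:T. ✓
g: successors {h}; (¬q → ¬p) → p there: h:T. ✓
h: no successors, so □((¬q → ¬p) → p) holds vacuously. ✓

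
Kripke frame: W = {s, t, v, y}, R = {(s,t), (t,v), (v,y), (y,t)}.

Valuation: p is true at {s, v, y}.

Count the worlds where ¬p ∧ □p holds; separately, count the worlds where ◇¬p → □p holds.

For ¬p ∧ □p:
s: ¬p is F, □p is F. ✗
t: ¬p is T, □p is T. ✓
v: ¬p is F, □p is T. ✗
y: ¬p is F, □p is F. ✗
— 1 world.
For ◇¬p → □p:
s: ◇¬p is T, □p is F. ✗
t: ◇¬p is F, □p is T. ✓
v: ◇¬p is F, □p is T. ✓
y: ◇¬p is T, □p is F. ✗
— 2 worlds.

1 and 2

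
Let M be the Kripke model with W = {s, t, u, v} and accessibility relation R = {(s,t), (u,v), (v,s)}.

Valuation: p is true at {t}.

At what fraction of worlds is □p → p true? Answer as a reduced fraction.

s: □p is T, p is F. ✗
t: □p is T, p is T. ✓
u: □p is F, p is F. ✓
v: □p is F, p is F. ✓
That's 3 of 4 worlds, so 3/4.

3/4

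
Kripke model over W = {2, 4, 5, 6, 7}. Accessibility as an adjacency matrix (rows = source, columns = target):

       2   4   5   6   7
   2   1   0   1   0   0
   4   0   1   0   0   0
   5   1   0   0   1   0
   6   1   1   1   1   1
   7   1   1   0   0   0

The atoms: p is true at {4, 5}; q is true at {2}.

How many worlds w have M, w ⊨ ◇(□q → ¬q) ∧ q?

2: ◇(□q → ¬q) is T, q is T. ✓
4: ◇(□q → ¬q) is T, q is F. ✗
5: ◇(□q → ¬q) is T, q is F. ✗
6: ◇(□q → ¬q) is T, q is F. ✗
7: ◇(□q → ¬q) is T, q is F. ✗
Satisfying worlds: {2}.

1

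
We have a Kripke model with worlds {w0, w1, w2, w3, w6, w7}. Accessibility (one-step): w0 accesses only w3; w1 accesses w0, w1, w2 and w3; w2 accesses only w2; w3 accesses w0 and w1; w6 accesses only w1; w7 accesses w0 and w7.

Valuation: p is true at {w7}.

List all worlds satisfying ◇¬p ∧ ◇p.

{w7}

w0: ◇¬p is T, ◇p is F. ✗
w1: ◇¬p is T, ◇p is F. ✗
w2: ◇¬p is T, ◇p is F. ✗
w3: ◇¬p is T, ◇p is F. ✗
w6: ◇¬p is T, ◇p is F. ✗
w7: ◇¬p is T, ◇p is T. ✓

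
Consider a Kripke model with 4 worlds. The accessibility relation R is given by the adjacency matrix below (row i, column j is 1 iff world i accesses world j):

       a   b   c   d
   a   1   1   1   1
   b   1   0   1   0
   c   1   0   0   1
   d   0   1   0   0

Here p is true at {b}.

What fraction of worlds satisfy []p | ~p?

3/4

a: []p is F, ~p is T. ✓
b: []p is F, ~p is F. ✗
c: []p is F, ~p is T. ✓
d: []p is T, ~p is T. ✓
That's 3 of 4 worlds, so 3/4.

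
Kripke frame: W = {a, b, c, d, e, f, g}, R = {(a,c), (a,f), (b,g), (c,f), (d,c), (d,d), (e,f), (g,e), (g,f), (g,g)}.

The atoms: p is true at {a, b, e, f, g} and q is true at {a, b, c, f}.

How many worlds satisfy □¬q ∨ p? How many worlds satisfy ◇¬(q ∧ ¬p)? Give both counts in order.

5 and 6

For □¬q ∨ p:
a: □¬q is F, p is T. ✓
b: □¬q is T, p is T. ✓
c: □¬q is F, p is F. ✗
d: □¬q is F, p is F. ✗
e: □¬q is F, p is T. ✓
f: □¬q is T, p is T. ✓
g: □¬q is F, p is T. ✓
— 5 worlds.
For ◇¬(q ∧ ¬p):
a: successors {c, f}; ¬(q ∧ ¬p) there: c:F, f:T. ✓
b: successors {g}; ¬(q ∧ ¬p) there: g:T. ✓
c: successors {f}; ¬(q ∧ ¬p) there: f:T. ✓
d: successors {c, d}; ¬(q ∧ ¬p) there: c:F, d:T. ✓
e: successors {f}; ¬(q ∧ ¬p) there: f:T. ✓
f: no successors, so ◇¬(q ∧ ¬p) fails. ✗
g: successors {e, f, g}; ¬(q ∧ ¬p) there: e:T, f:T, g:T. ✓
— 6 worlds.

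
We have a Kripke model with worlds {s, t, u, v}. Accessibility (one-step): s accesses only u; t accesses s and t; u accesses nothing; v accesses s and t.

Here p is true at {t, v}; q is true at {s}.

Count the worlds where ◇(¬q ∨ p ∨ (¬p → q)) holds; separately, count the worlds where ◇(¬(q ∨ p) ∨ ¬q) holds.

3 and 3

For ◇(¬q ∨ p ∨ (¬p → q)):
s: successors {u}; ¬q ∨ p ∨ (¬p → q) there: u:T. ✓
t: successors {s, t}; ¬q ∨ p ∨ (¬p → q) there: s:T, t:T. ✓
u: no successors, so ◇(¬q ∨ p ∨ (¬p → q)) fails. ✗
v: successors {s, t}; ¬q ∨ p ∨ (¬p → q) there: s:T, t:T. ✓
— 3 worlds.
For ◇(¬(q ∨ p) ∨ ¬q):
s: successors {u}; ¬(q ∨ p) ∨ ¬q there: u:T. ✓
t: successors {s, t}; ¬(q ∨ p) ∨ ¬q there: s:F, t:T. ✓
u: no successors, so ◇(¬(q ∨ p) ∨ ¬q) fails. ✗
v: successors {s, t}; ¬(q ∨ p) ∨ ¬q there: s:F, t:T. ✓
— 3 worlds.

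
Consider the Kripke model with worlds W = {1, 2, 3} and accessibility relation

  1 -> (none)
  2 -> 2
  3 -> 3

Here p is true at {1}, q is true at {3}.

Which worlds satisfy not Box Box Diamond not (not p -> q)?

1: Box Box Diamond not (not p -> q) is T. ✗
2: Box Box Diamond not (not p -> q) is T. ✗
3: Box Box Diamond not (not p -> q) is F. ✓

{3}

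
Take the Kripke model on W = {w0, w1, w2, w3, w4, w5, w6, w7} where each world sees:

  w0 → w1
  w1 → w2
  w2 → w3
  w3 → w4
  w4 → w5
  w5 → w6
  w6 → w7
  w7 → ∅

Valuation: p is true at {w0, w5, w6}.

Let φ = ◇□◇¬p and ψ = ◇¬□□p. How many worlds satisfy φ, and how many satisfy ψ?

4 and 3

For ◇□◇¬p:
w0: successors {w1}; □◇¬p there: w1:T. ✓
w1: successors {w2}; □◇¬p there: w2:T. ✓
w2: successors {w3}; □◇¬p there: w3:F. ✗
w3: successors {w4}; □◇¬p there: w4:F. ✗
w4: successors {w5}; □◇¬p there: w5:T. ✓
w5: successors {w6}; □◇¬p there: w6:F. ✗
w6: successors {w7}; □◇¬p there: w7:T. ✓
w7: no successors, so ◇□◇¬p fails. ✗
— 4 worlds.
For ◇¬□□p:
w0: successors {w1}; ¬□□p there: w1:T. ✓
w1: successors {w2}; ¬□□p there: w2:T. ✓
w2: successors {w3}; ¬□□p there: w3:F. ✗
w3: successors {w4}; ¬□□p there: w4:F. ✗
w4: successors {w5}; ¬□□p there: w5:T. ✓
w5: successors {w6}; ¬□□p there: w6:F. ✗
w6: successors {w7}; ¬□□p there: w7:F. ✗
w7: no successors, so ◇¬□□p fails. ✗
— 3 worlds.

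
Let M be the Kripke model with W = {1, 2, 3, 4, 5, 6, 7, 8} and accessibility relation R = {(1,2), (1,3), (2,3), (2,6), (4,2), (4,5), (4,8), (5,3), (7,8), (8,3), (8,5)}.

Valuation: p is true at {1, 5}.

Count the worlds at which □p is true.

2

1: successors {2, 3}; p there: 2:F, 3:F. ✗
2: successors {3, 6}; p there: 3:F, 6:F. ✗
3: no successors, so □p holds vacuously. ✓
4: successors {2, 5, 8}; p there: 2:F, 5:T, 8:F. ✗
5: successors {3}; p there: 3:F. ✗
6: no successors, so □p holds vacuously. ✓
7: successors {8}; p there: 8:F. ✗
8: successors {3, 5}; p there: 3:F, 5:T. ✗
Satisfying worlds: {3, 6}.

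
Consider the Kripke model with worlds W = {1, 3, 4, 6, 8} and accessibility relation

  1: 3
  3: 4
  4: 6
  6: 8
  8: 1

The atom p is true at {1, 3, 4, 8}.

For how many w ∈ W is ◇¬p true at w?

1: successors {3}; ¬p there: 3:F. ✗
3: successors {4}; ¬p there: 4:F. ✗
4: successors {6}; ¬p there: 6:T. ✓
6: successors {8}; ¬p there: 8:F. ✗
8: successors {1}; ¬p there: 1:F. ✗
Satisfying worlds: {4}.

1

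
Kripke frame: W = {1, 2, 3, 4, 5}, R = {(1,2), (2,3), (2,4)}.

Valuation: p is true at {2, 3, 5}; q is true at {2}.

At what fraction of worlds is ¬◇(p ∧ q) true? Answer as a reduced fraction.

1: ◇(p ∧ q) is T. ✗
2: ◇(p ∧ q) is F. ✓
3: ◇(p ∧ q) is F. ✓
4: ◇(p ∧ q) is F. ✓
5: ◇(p ∧ q) is F. ✓
That's 4 of 5 worlds, so 4/5.

4/5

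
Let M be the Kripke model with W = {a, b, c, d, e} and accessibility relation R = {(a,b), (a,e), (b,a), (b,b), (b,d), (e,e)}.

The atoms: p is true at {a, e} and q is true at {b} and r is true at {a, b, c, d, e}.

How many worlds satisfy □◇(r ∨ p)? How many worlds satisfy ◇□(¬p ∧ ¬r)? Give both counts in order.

For □◇(r ∨ p):
a: successors {b, e}; ◇(r ∨ p) there: b:T, e:T. ✓
b: successors {a, b, d}; ◇(r ∨ p) there: a:T, b:T, d:F. ✗
c: no successors, so □◇(r ∨ p) holds vacuously. ✓
d: no successors, so □◇(r ∨ p) holds vacuously. ✓
e: successors {e}; ◇(r ∨ p) there: e:T. ✓
— 4 worlds.
For ◇□(¬p ∧ ¬r):
a: successors {b, e}; □(¬p ∧ ¬r) there: b:F, e:F. ✗
b: successors {a, b, d}; □(¬p ∧ ¬r) there: a:F, b:F, d:T. ✓
c: no successors, so ◇□(¬p ∧ ¬r) fails. ✗
d: no successors, so ◇□(¬p ∧ ¬r) fails. ✗
e: successors {e}; □(¬p ∧ ¬r) there: e:F. ✗
— 1 world.

4 and 1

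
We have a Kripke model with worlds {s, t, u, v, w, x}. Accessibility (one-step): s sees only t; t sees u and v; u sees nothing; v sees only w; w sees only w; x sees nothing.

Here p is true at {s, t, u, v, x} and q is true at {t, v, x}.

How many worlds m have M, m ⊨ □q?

3

s: successors {t}; q there: t:T. ✓
t: successors {u, v}; q there: u:F, v:T. ✗
u: no successors, so □q holds vacuously. ✓
v: successors {w}; q there: w:F. ✗
w: successors {w}; q there: w:F. ✗
x: no successors, so □q holds vacuously. ✓
Satisfying worlds: {s, u, x}.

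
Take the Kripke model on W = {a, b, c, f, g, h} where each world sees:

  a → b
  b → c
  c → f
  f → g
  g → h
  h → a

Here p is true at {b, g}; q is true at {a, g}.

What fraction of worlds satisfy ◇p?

a: successors {b}; p there: b:T. ✓
b: successors {c}; p there: c:F. ✗
c: successors {f}; p there: f:F. ✗
f: successors {g}; p there: g:T. ✓
g: successors {h}; p there: h:F. ✗
h: successors {a}; p there: a:F. ✗
That's 2 of 6 worlds, so 2/6 = 1/3.

1/3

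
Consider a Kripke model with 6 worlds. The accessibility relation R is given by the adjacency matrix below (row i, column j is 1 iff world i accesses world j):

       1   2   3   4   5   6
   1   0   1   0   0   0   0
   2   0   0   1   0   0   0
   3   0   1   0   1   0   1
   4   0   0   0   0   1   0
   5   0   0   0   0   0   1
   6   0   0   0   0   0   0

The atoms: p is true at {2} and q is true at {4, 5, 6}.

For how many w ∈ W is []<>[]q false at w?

1: successors {2}; <>[]q there: 2:F. ✗
2: successors {3}; <>[]q there: 3:T. ✓
3: successors {2, 4, 6}; <>[]q there: 2:F, 4:T, 6:F. ✗
4: successors {5}; <>[]q there: 5:T. ✓
5: successors {6}; <>[]q there: 6:F. ✗
6: no successors, so []<>[]q holds vacuously. ✓
Satisfying worlds: {2, 4, 6}.
So []<>[]q fails at the other 3 worlds.

3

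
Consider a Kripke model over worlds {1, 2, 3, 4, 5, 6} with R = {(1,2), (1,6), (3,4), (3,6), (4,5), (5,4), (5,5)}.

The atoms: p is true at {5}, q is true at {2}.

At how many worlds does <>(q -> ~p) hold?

4

1: successors {2, 6}; q -> ~p there: 2:T, 6:T. ✓
2: no successors, so <>(q -> ~p) fails. ✗
3: successors {4, 6}; q -> ~p there: 4:T, 6:T. ✓
4: successors {5}; q -> ~p there: 5:T. ✓
5: successors {4, 5}; q -> ~p there: 4:T, 5:T. ✓
6: no successors, so <>(q -> ~p) fails. ✗
Satisfying worlds: {1, 3, 4, 5}.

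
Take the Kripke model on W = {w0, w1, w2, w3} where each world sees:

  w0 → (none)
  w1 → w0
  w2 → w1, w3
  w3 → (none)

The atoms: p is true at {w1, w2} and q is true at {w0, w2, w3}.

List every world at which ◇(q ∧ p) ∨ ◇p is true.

{w2}

w0: ◇(q ∧ p) is F, ◇p is F. ✗
w1: ◇(q ∧ p) is F, ◇p is F. ✗
w2: ◇(q ∧ p) is F, ◇p is T. ✓
w3: ◇(q ∧ p) is F, ◇p is F. ✗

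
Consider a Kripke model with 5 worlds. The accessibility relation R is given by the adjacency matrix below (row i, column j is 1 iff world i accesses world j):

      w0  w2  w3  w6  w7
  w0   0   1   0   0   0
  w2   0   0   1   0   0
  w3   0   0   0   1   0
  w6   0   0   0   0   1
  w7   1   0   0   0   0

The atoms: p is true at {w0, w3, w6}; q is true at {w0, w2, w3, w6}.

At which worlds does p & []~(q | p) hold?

{w6}

w0: p is T, []~(q | p) is F. ✗
w2: p is F, []~(q | p) is F. ✗
w3: p is T, []~(q | p) is F. ✗
w6: p is T, []~(q | p) is T. ✓
w7: p is F, []~(q | p) is F. ✗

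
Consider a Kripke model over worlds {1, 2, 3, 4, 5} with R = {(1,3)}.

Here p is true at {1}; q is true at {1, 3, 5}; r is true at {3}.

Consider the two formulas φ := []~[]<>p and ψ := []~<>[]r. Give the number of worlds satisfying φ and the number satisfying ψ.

4 and 5

For []~[]<>p:
1: successors {3}; ~[]<>p there: 3:F. ✗
2: no successors, so []~[]<>p holds vacuously. ✓
3: no successors, so []~[]<>p holds vacuously. ✓
4: no successors, so []~[]<>p holds vacuously. ✓
5: no successors, so []~[]<>p holds vacuously. ✓
— 4 worlds.
For []~<>[]r:
1: successors {3}; ~<>[]r there: 3:T. ✓
2: no successors, so []~<>[]r holds vacuously. ✓
3: no successors, so []~<>[]r holds vacuously. ✓
4: no successors, so []~<>[]r holds vacuously. ✓
5: no successors, so []~<>[]r holds vacuously. ✓
— 5 worlds.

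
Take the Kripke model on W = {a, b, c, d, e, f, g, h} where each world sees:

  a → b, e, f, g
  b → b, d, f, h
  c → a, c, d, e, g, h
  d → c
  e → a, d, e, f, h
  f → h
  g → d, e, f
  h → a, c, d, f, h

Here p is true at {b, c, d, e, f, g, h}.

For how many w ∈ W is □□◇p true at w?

8

a: successors {b, e, f, g}; □◇p there: b:T, e:T, f:T, g:T. ✓
b: successors {b, d, f, h}; □◇p there: b:T, d:T, f:T, h:T. ✓
c: successors {a, c, d, e, g, h}; □◇p there: a:T, c:T, d:T, e:T, g:T, h:T. ✓
d: successors {c}; □◇p there: c:T. ✓
e: successors {a, d, e, f, h}; □◇p there: a:T, d:T, e:T, f:T, h:T. ✓
f: successors {h}; □◇p there: h:T. ✓
g: successors {d, e, f}; □◇p there: d:T, e:T, f:T. ✓
h: successors {a, c, d, f, h}; □◇p there: a:T, c:T, d:T, f:T, h:T. ✓
Satisfying worlds: {a, b, c, d, e, f, g, h}.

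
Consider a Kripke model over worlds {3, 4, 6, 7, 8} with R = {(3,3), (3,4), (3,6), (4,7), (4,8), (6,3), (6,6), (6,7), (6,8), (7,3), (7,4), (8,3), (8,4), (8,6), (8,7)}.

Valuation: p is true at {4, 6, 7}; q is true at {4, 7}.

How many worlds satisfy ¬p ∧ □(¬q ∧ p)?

0

3: ¬p is T, □(¬q ∧ p) is F. ✗
4: ¬p is F, □(¬q ∧ p) is F. ✗
6: ¬p is F, □(¬q ∧ p) is F. ✗
7: ¬p is F, □(¬q ∧ p) is F. ✗
8: ¬p is T, □(¬q ∧ p) is F. ✗
Satisfying worlds: ∅.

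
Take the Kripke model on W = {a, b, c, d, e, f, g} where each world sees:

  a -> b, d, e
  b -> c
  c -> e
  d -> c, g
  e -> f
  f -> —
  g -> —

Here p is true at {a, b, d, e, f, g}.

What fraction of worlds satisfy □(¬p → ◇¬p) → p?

6/7

a: □(¬p → ◇¬p) is T, p is T. ✓
b: □(¬p → ◇¬p) is F, p is T. ✓
c: □(¬p → ◇¬p) is T, p is F. ✗
d: □(¬p → ◇¬p) is F, p is T. ✓
e: □(¬p → ◇¬p) is T, p is T. ✓
f: □(¬p → ◇¬p) is T, p is T. ✓
g: □(¬p → ◇¬p) is T, p is T. ✓
That's 6 of 7 worlds, so 6/7.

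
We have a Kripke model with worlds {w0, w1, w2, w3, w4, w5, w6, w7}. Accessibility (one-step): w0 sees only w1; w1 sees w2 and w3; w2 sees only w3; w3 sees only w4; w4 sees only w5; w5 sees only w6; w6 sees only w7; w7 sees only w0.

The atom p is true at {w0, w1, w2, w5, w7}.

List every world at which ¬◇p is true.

w0: ◇p is T. ✗
w1: ◇p is T. ✗
w2: ◇p is F. ✓
w3: ◇p is F. ✓
w4: ◇p is T. ✗
w5: ◇p is F. ✓
w6: ◇p is T. ✗
w7: ◇p is T. ✗

{w2, w3, w5}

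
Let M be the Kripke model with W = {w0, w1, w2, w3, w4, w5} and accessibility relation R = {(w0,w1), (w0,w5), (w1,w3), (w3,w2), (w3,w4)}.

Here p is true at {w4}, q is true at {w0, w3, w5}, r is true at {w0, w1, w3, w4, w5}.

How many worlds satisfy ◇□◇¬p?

w0: successors {w1, w5}; □◇¬p there: w1:T, w5:T. ✓
w1: successors {w3}; □◇¬p there: w3:F. ✗
w2: no successors, so ◇□◇¬p fails. ✗
w3: successors {w2, w4}; □◇¬p there: w2:T, w4:T. ✓
w4: no successors, so ◇□◇¬p fails. ✗
w5: no successors, so ◇□◇¬p fails. ✗
Satisfying worlds: {w0, w3}.

2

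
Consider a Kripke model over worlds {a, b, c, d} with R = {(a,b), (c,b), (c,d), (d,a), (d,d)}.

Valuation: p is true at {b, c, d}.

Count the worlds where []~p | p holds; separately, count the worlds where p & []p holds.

For []~p | p:
a: []~p is F, p is F. ✗
b: []~p is T, p is T. ✓
c: []~p is F, p is T. ✓
d: []~p is F, p is T. ✓
— 3 worlds.
For p & []p:
a: p is F, []p is T. ✗
b: p is T, []p is T. ✓
c: p is T, []p is T. ✓
d: p is T, []p is F. ✗
— 2 worlds.

3 and 2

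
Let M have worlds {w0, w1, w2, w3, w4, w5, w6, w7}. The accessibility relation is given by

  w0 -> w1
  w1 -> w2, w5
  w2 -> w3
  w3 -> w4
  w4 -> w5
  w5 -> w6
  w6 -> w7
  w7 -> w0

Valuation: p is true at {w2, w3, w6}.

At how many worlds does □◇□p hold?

2

w0: successors {w1}; ◇□p there: w1:T. ✓
w1: successors {w2, w5}; ◇□p there: w2:F, w5:F. ✗
w2: successors {w3}; ◇□p there: w3:F. ✗
w3: successors {w4}; ◇□p there: w4:T. ✓
w4: successors {w5}; ◇□p there: w5:F. ✗
w5: successors {w6}; ◇□p there: w6:F. ✗
w6: successors {w7}; ◇□p there: w7:F. ✗
w7: successors {w0}; ◇□p there: w0:F. ✗
Satisfying worlds: {w0, w3}.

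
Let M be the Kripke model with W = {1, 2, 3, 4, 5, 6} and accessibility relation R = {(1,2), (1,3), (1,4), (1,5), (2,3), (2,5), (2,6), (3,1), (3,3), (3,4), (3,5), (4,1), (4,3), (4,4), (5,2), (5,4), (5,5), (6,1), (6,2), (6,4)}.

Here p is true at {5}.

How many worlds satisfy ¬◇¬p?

1: ◇¬p is T. ✗
2: ◇¬p is T. ✗
3: ◇¬p is T. ✗
4: ◇¬p is T. ✗
5: ◇¬p is T. ✗
6: ◇¬p is T. ✗
Satisfying worlds: ∅.

0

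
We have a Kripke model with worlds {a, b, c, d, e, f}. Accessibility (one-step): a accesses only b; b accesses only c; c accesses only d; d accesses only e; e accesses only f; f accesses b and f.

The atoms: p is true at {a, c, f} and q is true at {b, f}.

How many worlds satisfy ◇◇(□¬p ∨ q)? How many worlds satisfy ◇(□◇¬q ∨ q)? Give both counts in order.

5 and 4

For ◇◇(□¬p ∨ q):
a: successors {b}; ◇(□¬p ∨ q) there: b:T. ✓
b: successors {c}; ◇(□¬p ∨ q) there: c:T. ✓
c: successors {d}; ◇(□¬p ∨ q) there: d:F. ✗
d: successors {e}; ◇(□¬p ∨ q) there: e:T. ✓
e: successors {f}; ◇(□¬p ∨ q) there: f:T. ✓
f: successors {b, f}; ◇(□¬p ∨ q) there: b:T, f:T. ✓
— 5 worlds.
For ◇(□◇¬q ∨ q):
a: successors {b}; □◇¬q ∨ q there: b:T. ✓
b: successors {c}; □◇¬q ∨ q there: c:T. ✓
c: successors {d}; □◇¬q ∨ q there: d:F. ✗
d: successors {e}; □◇¬q ∨ q there: e:F. ✗
e: successors {f}; □◇¬q ∨ q there: f:T. ✓
f: successors {b, f}; □◇¬q ∨ q there: b:T, f:T. ✓
— 4 worlds.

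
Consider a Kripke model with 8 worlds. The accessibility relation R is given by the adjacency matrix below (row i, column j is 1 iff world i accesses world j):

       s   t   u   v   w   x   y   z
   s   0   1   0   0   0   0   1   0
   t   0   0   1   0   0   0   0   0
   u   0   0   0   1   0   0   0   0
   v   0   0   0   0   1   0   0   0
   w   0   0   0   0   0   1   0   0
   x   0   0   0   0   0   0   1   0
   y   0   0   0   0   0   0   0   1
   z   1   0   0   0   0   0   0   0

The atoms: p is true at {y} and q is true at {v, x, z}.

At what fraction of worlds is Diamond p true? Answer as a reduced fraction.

1/4

s: successors {t, y}; p there: t:F, y:T. ✓
t: successors {u}; p there: u:F. ✗
u: successors {v}; p there: v:F. ✗
v: successors {w}; p there: w:F. ✗
w: successors {x}; p there: x:F. ✗
x: successors {y}; p there: y:T. ✓
y: successors {z}; p there: z:F. ✗
z: successors {s}; p there: s:F. ✗
That's 2 of 8 worlds, so 2/8 = 1/4.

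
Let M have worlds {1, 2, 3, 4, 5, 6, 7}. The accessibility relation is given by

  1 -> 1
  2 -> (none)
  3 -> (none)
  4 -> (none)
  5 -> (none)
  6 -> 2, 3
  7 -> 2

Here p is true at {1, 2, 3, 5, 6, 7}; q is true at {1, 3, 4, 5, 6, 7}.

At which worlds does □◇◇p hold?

{1, 2, 3, 4, 5}

1: successors {1}; ◇◇p there: 1:T. ✓
2: no successors, so □◇◇p holds vacuously. ✓
3: no successors, so □◇◇p holds vacuously. ✓
4: no successors, so □◇◇p holds vacuously. ✓
5: no successors, so □◇◇p holds vacuously. ✓
6: successors {2, 3}; ◇◇p there: 2:F, 3:F. ✗
7: successors {2}; ◇◇p there: 2:F. ✗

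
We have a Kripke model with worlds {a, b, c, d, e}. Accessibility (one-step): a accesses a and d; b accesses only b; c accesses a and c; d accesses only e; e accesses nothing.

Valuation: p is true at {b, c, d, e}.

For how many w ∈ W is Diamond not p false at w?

3

a: successors {a, d}; not p there: a:T, d:F. ✓
b: successors {b}; not p there: b:F. ✗
c: successors {a, c}; not p there: a:T, c:F. ✓
d: successors {e}; not p there: e:F. ✗
e: no successors, so Diamond not p fails. ✗
Satisfying worlds: {a, c}.
So Diamond not p fails at the other 3 worlds.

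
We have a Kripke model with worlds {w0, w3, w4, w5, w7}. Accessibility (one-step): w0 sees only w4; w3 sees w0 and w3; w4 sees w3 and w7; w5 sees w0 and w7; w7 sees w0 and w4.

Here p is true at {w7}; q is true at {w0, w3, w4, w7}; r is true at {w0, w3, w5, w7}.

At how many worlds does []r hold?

w0: successors {w4}; r there: w4:F. ✗
w3: successors {w0, w3}; r there: w0:T, w3:T. ✓
w4: successors {w3, w7}; r there: w3:T, w7:T. ✓
w5: successors {w0, w7}; r there: w0:T, w7:T. ✓
w7: successors {w0, w4}; r there: w0:T, w4:F. ✗
Satisfying worlds: {w3, w4, w5}.

3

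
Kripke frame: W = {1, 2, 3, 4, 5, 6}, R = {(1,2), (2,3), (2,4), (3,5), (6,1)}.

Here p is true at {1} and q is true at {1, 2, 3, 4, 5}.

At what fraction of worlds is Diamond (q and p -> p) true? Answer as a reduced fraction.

1: successors {2}; q and p -> p there: 2:T. ✓
2: successors {3, 4}; q and p -> p there: 3:T, 4:T. ✓
3: successors {5}; q and p -> p there: 5:T. ✓
4: no successors, so Diamond (q and p -> p) fails. ✗
5: no successors, so Diamond (q and p -> p) fails. ✗
6: successors {1}; q and p -> p there: 1:T. ✓
That's 4 of 6 worlds, so 4/6 = 2/3.

2/3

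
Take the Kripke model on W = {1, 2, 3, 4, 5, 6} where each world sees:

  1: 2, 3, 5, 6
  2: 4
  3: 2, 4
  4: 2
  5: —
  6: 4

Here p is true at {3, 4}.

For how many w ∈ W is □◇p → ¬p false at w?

1: □◇p is F, ¬p is T. ✓
2: □◇p is F, ¬p is T. ✓
3: □◇p is F, ¬p is F. ✓
4: □◇p is T, ¬p is F. ✗
5: □◇p is T, ¬p is T. ✓
6: □◇p is F, ¬p is T. ✓
Satisfying worlds: {1, 2, 3, 5, 6}.
So □◇p → ¬p fails at the other 1 world.

1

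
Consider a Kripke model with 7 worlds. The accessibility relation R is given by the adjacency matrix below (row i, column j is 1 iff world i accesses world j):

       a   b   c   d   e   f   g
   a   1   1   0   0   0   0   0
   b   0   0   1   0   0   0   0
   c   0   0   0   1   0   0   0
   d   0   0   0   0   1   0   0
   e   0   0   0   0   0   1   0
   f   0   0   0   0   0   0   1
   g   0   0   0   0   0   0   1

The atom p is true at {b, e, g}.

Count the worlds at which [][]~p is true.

a: successors {a, b}; []~p there: a:F, b:T. ✗
b: successors {c}; []~p there: c:T. ✓
c: successors {d}; []~p there: d:F. ✗
d: successors {e}; []~p there: e:T. ✓
e: successors {f}; []~p there: f:F. ✗
f: successors {g}; []~p there: g:F. ✗
g: successors {g}; []~p there: g:F. ✗
Satisfying worlds: {b, d}.

2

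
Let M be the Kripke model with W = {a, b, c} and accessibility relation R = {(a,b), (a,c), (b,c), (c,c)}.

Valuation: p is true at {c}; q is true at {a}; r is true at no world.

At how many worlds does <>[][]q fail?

3

a: successors {b, c}; [][]q there: b:F, c:F. ✗
b: successors {c}; [][]q there: c:F. ✗
c: successors {c}; [][]q there: c:F. ✗
Satisfying worlds: ∅.
So <>[][]q fails at the other 3 worlds.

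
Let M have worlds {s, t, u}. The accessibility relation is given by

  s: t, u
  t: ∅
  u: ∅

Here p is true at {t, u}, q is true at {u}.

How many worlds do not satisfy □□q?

0

s: successors {t, u}; □q there: t:T, u:T. ✓
t: no successors, so □□q holds vacuously. ✓
u: no successors, so □□q holds vacuously. ✓
Satisfying worlds: {s, t, u}.
So □□q fails at the other 0 worlds.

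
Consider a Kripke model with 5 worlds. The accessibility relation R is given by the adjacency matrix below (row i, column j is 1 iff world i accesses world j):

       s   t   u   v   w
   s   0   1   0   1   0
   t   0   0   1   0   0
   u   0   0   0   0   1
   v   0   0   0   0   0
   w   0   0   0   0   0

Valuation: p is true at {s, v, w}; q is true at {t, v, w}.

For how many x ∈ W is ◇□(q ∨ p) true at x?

s: successors {t, v}; □(q ∨ p) there: t:F, v:T. ✓
t: successors {u}; □(q ∨ p) there: u:T. ✓
u: successors {w}; □(q ∨ p) there: w:T. ✓
v: no successors, so ◇□(q ∨ p) fails. ✗
w: no successors, so ◇□(q ∨ p) fails. ✗
Satisfying worlds: {s, t, u}.

3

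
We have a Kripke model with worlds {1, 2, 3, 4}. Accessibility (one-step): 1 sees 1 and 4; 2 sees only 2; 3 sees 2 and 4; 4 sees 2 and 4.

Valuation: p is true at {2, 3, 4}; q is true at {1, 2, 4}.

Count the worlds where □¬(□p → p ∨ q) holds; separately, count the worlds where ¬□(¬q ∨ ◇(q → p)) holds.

0 and 0

For □¬(□p → p ∨ q):
1: successors {1, 4}; ¬(□p → p ∨ q) there: 1:F, 4:F. ✗
2: successors {2}; ¬(□p → p ∨ q) there: 2:F. ✗
3: successors {2, 4}; ¬(□p → p ∨ q) there: 2:F, 4:F. ✗
4: successors {2, 4}; ¬(□p → p ∨ q) there: 2:F, 4:F. ✗
— 0 worlds.
For ¬□(¬q ∨ ◇(q → p)):
1: □(¬q ∨ ◇(q → p)) is T. ✗
2: □(¬q ∨ ◇(q → p)) is T. ✗
3: □(¬q ∨ ◇(q → p)) is T. ✗
4: □(¬q ∨ ◇(q → p)) is T. ✗
— 0 worlds.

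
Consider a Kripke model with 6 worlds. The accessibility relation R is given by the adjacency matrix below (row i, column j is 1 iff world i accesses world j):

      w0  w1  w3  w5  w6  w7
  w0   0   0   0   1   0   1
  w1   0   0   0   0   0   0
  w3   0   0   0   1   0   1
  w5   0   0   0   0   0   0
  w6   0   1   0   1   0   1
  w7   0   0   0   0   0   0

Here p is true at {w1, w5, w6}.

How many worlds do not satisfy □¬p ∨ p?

2

w0: □¬p is F, p is F. ✗
w1: □¬p is T, p is T. ✓
w3: □¬p is F, p is F. ✗
w5: □¬p is T, p is T. ✓
w6: □¬p is F, p is T. ✓
w7: □¬p is T, p is F. ✓
Satisfying worlds: {w1, w5, w6, w7}.
So □¬p ∨ p fails at the other 2 worlds.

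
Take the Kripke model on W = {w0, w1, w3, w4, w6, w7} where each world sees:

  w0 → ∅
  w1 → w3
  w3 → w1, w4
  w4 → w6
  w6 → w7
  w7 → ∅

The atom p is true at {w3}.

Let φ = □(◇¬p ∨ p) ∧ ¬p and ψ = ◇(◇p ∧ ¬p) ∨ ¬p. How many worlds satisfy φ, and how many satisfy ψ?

For □(◇¬p ∨ p) ∧ ¬p:
w0: □(◇¬p ∨ p) is T, ¬p is T. ✓
w1: □(◇¬p ∨ p) is T, ¬p is T. ✓
w3: □(◇¬p ∨ p) is F, ¬p is F. ✗
w4: □(◇¬p ∨ p) is T, ¬p is T. ✓
w6: □(◇¬p ∨ p) is F, ¬p is T. ✗
w7: □(◇¬p ∨ p) is T, ¬p is T. ✓
— 4 worlds.
For ◇(◇p ∧ ¬p) ∨ ¬p:
w0: ◇(◇p ∧ ¬p) is F, ¬p is T. ✓
w1: ◇(◇p ∧ ¬p) is F, ¬p is T. ✓
w3: ◇(◇p ∧ ¬p) is T, ¬p is F. ✓
w4: ◇(◇p ∧ ¬p) is F, ¬p is T. ✓
w6: ◇(◇p ∧ ¬p) is F, ¬p is T. ✓
w7: ◇(◇p ∧ ¬p) is F, ¬p is T. ✓
— 6 worlds.

4 and 6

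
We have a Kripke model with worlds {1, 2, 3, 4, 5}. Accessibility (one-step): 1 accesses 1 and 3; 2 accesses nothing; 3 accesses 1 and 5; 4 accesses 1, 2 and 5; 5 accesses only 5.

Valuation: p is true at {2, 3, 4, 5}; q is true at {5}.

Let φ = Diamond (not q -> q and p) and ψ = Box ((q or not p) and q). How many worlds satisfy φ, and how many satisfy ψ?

3 and 2

For Diamond (not q -> q and p):
1: successors {1, 3}; not q -> q and p there: 1:F, 3:F. ✗
2: no successors, so Diamond (not q -> q and p) fails. ✗
3: successors {1, 5}; not q -> q and p there: 1:F, 5:T. ✓
4: successors {1, 2, 5}; not q -> q and p there: 1:F, 2:F, 5:T. ✓
5: successors {5}; not q -> q and p there: 5:T. ✓
— 3 worlds.
For Box ((q or not p) and q):
1: successors {1, 3}; (q or not p) and q there: 1:F, 3:F. ✗
2: no successors, so Box ((q or not p) and q) holds vacuously. ✓
3: successors {1, 5}; (q or not p) and q there: 1:F, 5:T. ✗
4: successors {1, 2, 5}; (q or not p) and q there: 1:F, 2:F, 5:T. ✗
5: successors {5}; (q or not p) and q there: 5:T. ✓
— 2 worlds.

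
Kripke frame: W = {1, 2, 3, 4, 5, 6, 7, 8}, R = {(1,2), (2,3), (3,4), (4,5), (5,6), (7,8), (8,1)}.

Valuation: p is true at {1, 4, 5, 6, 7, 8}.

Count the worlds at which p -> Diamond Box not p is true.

1: p is T, Diamond Box not p is T. ✓
2: p is F, Diamond Box not p is F. ✓
3: p is F, Diamond Box not p is F. ✓
4: p is T, Diamond Box not p is F. ✗
5: p is T, Diamond Box not p is T. ✓
6: p is T, Diamond Box not p is F. ✗
7: p is T, Diamond Box not p is F. ✗
8: p is T, Diamond Box not p is T. ✓
Satisfying worlds: {1, 2, 3, 5, 8}.

5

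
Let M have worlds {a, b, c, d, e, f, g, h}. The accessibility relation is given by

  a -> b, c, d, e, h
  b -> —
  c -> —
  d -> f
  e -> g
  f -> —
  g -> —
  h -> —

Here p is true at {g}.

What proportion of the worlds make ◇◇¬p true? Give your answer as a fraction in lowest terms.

a: successors {b, c, d, e, h}; ◇¬p there: b:F, c:F, d:T, e:F, h:F. ✓
b: no successors, so ◇◇¬p fails. ✗
c: no successors, so ◇◇¬p fails. ✗
d: successors {f}; ◇¬p there: f:F. ✗
e: successors {g}; ◇¬p there: g:F. ✗
f: no successors, so ◇◇¬p fails. ✗
g: no successors, so ◇◇¬p fails. ✗
h: no successors, so ◇◇¬p fails. ✗
That's 1 of 8 worlds, so 1/8.

1/8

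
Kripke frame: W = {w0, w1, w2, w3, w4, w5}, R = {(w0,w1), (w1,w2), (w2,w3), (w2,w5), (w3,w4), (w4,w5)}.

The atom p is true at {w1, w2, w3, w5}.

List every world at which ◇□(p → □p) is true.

{w0, w2, w3, w4}

w0: successors {w1}; □(p → □p) there: w1:T. ✓
w1: successors {w2}; □(p → □p) there: w2:F. ✗
w2: successors {w3, w5}; □(p → □p) there: w3:T, w5:T. ✓
w3: successors {w4}; □(p → □p) there: w4:T. ✓
w4: successors {w5}; □(p → □p) there: w5:T. ✓
w5: no successors, so ◇□(p → □p) fails. ✗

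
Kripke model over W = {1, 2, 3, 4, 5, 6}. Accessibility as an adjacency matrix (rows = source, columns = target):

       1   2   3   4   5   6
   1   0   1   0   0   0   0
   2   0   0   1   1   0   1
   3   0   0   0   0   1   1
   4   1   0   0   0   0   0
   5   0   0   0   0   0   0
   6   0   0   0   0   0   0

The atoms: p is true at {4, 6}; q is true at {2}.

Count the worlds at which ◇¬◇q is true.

1: successors {2}; ¬◇q there: 2:T. ✓
2: successors {3, 4, 6}; ¬◇q there: 3:T, 4:T, 6:T. ✓
3: successors {5, 6}; ¬◇q there: 5:T, 6:T. ✓
4: successors {1}; ¬◇q there: 1:F. ✗
5: no successors, so ◇¬◇q fails. ✗
6: no successors, so ◇¬◇q fails. ✗
Satisfying worlds: {1, 2, 3}.

3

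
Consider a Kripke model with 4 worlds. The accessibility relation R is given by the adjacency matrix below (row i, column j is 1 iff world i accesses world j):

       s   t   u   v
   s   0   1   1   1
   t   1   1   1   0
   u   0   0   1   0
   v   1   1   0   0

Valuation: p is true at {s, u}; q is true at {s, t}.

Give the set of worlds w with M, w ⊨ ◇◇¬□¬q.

s: successors {t, u, v}; ◇¬□¬q there: t:T, u:F, v:T. ✓
t: successors {s, t, u}; ◇¬□¬q there: s:T, t:T, u:F. ✓
u: successors {u}; ◇¬□¬q there: u:F. ✗
v: successors {s, t}; ◇¬□¬q there: s:T, t:T. ✓

{s, t, v}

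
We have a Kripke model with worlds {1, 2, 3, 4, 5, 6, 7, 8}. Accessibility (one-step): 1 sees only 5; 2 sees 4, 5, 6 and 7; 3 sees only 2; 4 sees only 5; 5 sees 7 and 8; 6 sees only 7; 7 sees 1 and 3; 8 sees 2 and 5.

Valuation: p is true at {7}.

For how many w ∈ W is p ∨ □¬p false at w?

1: p is F, □¬p is T. ✓
2: p is F, □¬p is F. ✗
3: p is F, □¬p is T. ✓
4: p is F, □¬p is T. ✓
5: p is F, □¬p is F. ✗
6: p is F, □¬p is F. ✗
7: p is T, □¬p is T. ✓
8: p is F, □¬p is T. ✓
Satisfying worlds: {1, 3, 4, 7, 8}.
So p ∨ □¬p fails at the other 3 worlds.

3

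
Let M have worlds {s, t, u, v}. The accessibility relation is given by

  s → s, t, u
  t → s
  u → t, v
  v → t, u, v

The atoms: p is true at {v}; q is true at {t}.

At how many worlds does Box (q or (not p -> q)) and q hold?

s: Box (q or (not p -> q)) is F, q is F. ✗
t: Box (q or (not p -> q)) is F, q is T. ✗
u: Box (q or (not p -> q)) is T, q is F. ✗
v: Box (q or (not p -> q)) is F, q is F. ✗
Satisfying worlds: ∅.

0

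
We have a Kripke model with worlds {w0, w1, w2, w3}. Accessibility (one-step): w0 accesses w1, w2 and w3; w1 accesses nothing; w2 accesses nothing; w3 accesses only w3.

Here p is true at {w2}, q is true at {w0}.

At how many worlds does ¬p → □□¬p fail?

w0: ¬p is T, □□¬p is T. ✓
w1: ¬p is T, □□¬p is T. ✓
w2: ¬p is F, □□¬p is T. ✓
w3: ¬p is T, □□¬p is T. ✓
Satisfying worlds: {w0, w1, w2, w3}.
So ¬p → □□¬p fails at the other 0 worlds.

0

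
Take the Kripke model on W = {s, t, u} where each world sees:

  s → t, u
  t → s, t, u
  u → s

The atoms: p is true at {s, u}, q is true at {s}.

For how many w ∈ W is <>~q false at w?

1

s: successors {t, u}; ~q there: t:T, u:T. ✓
t: successors {s, t, u}; ~q there: s:F, t:T, u:T. ✓
u: successors {s}; ~q there: s:F. ✗
Satisfying worlds: {s, t}.
So <>~q fails at the other 1 world.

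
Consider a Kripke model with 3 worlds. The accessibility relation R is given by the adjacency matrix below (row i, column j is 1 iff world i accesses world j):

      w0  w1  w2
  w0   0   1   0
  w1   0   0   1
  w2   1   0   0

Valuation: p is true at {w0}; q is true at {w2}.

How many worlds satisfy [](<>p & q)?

1

w0: successors {w1}; <>p & q there: w1:F. ✗
w1: successors {w2}; <>p & q there: w2:T. ✓
w2: successors {w0}; <>p & q there: w0:F. ✗
Satisfying worlds: {w1}.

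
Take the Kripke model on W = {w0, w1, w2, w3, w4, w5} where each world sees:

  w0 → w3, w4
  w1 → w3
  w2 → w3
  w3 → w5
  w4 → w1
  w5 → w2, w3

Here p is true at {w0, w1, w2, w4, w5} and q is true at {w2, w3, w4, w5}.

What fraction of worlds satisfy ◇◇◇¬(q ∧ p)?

5/6

w0: successors {w3, w4}; ◇◇¬(q ∧ p) there: w3:T, w4:T. ✓
w1: successors {w3}; ◇◇¬(q ∧ p) there: w3:T. ✓
w2: successors {w3}; ◇◇¬(q ∧ p) there: w3:T. ✓
w3: successors {w5}; ◇◇¬(q ∧ p) there: w5:T. ✓
w4: successors {w1}; ◇◇¬(q ∧ p) there: w1:F. ✗
w5: successors {w2, w3}; ◇◇¬(q ∧ p) there: w2:F, w3:T. ✓
That's 5 of 6 worlds, so 5/6.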